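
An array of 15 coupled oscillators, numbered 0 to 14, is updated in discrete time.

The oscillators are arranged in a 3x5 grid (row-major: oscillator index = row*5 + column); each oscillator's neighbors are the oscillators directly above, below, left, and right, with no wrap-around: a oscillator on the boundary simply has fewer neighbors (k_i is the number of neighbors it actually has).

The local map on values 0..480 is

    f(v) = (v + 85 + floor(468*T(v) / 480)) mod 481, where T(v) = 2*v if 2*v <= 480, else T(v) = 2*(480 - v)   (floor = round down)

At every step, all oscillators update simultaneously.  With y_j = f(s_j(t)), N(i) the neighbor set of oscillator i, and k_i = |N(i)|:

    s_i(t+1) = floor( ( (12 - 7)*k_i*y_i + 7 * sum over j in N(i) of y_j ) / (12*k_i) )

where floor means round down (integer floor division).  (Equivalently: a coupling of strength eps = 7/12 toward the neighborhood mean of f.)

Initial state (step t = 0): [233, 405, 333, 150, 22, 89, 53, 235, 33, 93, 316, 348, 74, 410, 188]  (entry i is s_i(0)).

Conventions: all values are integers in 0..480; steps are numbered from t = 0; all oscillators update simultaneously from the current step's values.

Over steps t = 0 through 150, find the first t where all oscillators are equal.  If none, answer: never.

Answer: never
Key observation: The state at step 12 reappears at step 14 — the system is in a cycle of period 2 from step 12 on.  No step 0..14 is synchronized, and the cycle repeats forever, so no step up to 150 (or ever) has all oscillators equal.

Derivation:
t=0: [233, 405, 333, 150, 22, 89, 53, 235, 33, 93, 316, 348, 74, 410, 188]  (not all equal)
t=1: [267, 211, 189, 126, 180, 294, 247, 262, 200, 244, 261, 239, 253, 187, 214]  (not all equal)
t=2: [260, 240, 256, 285, 279, 280, 285, 261, 257, 238, 287, 302, 271, 206, 232]  (not all equal)
t=3: [293, 296, 293, 280, 281, 275, 277, 288, 280, 294, 264, 264, 264, 256, 270]  (not all equal)
t=4: [265, 262, 263, 271, 269, 276, 274, 271, 274, 269, 285, 286, 285, 287, 280]  (not all equal)
t=5: [285, 287, 287, 283, 283, 277, 279, 280, 278, 281, 271, 270, 270, 271, 274]  (not all equal)
t=6: [270, 268, 269, 271, 271, 275, 274, 274, 275, 274, 280, 281, 281, 280, 278]  (not all equal)
t=7: [282, 283, 282, 281, 281, 278, 278, 278, 278, 278, 274, 274, 274, 274, 275]  (not all equal)
t=8: [272, 272, 272, 273, 273, 275, 275, 275, 275, 275, 277, 278, 278, 278, 277]  (not all equal)
t=9: [280, 280, 280, 279, 279, 278, 278, 278, 277, 278, 276, 275, 275, 275, 276]  (not all equal)
t=10: [274, 274, 274, 274, 274, 275, 275, 275, 275, 275, 276, 277, 277, 277, 276]  (not all equal)
t=11: [278, 278, 278, 278, 278, 278, 277, 277, 277, 278, 277, 276, 276, 276, 277]  (not all equal)
t=12: [275, 275, 275, 275, 275, 275, 275, 276, 275, 275, 276, 276, 276, 276, 276]  (not all equal)
t=13: [278, 278, 277, 278, 278, 277, 277, 277, 277, 277, 277, 277, 277, 277, 277]  (not all equal)
t=14: [275, 275, 275, 275, 275, 275, 275, 276, 275, 275, 276, 276, 276, 276, 276]  (not all equal)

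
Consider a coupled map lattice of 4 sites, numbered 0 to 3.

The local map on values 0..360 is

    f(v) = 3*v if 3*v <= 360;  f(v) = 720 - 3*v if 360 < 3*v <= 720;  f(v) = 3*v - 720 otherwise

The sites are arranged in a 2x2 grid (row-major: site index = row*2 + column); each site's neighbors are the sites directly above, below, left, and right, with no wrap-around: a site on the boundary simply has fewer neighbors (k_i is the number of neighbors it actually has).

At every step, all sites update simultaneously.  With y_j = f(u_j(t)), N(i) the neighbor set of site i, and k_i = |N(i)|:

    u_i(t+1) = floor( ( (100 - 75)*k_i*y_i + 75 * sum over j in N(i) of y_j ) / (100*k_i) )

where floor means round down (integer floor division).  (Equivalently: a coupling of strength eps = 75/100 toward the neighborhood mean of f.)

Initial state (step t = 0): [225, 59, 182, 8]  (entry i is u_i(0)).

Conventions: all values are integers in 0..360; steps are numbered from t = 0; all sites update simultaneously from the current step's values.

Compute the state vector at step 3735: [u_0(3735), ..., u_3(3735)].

Simulating step by step:
t=0: [225, 59, 182, 8]
t=1: [142, 70, 69, 137]
t=2: [229, 278, 277, 233]
t=3: [92, 48, 48, 89]
t=4: [177, 239, 239, 174]
t=5: [49, 145, 145, 51]
t=6: [250, 183, 183, 252]
t=7: [135, 67, 67, 137]
t=8: [229, 284, 284, 228]
t=9: [107, 58, 58, 108]
t=10: [210, 285, 285, 211]
t=11: [123, 100, 100, 123]
t=12: [312, 338, 338, 312]
t=13: [274, 235, 235, 274]
t=14: [36, 80, 80, 36]
t=15: [207, 141, 141, 207]
t=16: [247, 148, 148, 247]
t=17: [212, 84, 84, 212]
t=18: [210, 126, 126, 210]
t=19: [279, 153, 153, 279]
t=20: [225, 153, 153, 225]
t=21: [207, 99, 99, 207]
t=22: [247, 148, 148, 247]

Answer: [207, 99, 99, 207]
Key observation: The state at step 16, [247, 148, 148, 247], reappears at step 22: the system is in a cycle of period 6 from step 16 on.  Therefore the state at step 3735 equals the state at step 16 + ((3735 - 16) mod 6) = 21, which is [207, 99, 99, 207].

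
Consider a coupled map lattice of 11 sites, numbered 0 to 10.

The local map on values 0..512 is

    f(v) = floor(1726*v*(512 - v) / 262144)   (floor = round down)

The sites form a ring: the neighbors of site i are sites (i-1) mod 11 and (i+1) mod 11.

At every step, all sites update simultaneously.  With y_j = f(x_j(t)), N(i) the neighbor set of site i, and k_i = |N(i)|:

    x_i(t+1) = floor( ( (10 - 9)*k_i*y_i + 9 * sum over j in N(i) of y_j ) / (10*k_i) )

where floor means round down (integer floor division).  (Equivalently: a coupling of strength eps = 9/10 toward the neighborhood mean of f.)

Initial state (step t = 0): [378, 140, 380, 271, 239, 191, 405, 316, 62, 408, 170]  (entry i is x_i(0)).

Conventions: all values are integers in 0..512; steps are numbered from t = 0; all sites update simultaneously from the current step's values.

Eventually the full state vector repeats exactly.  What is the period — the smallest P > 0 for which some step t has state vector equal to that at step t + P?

Answer: 2
Key observation: The state at step 30, [428, 428, 428, 428, 428, 428, 428, 428, 428, 428, 428], reappears at step 32 — and no state repeats earlier — so the cycle the system enters has period 2.

Derivation:
t=0: [378, 140, 380, 271, 239, 191, 405, 316, 62, 408, 170]
t=1: [359, 332, 380, 384, 417, 361, 393, 251, 327, 282, 313]
t=2: [397, 350, 355, 297, 332, 290, 385, 360, 425, 406, 395]
t=3: [334, 337, 393, 383, 418, 363, 384, 289, 313, 274, 292]
t=4: [403, 352, 351, 286, 332, 297, 383, 372, 424, 417, 411]
t=5: [318, 334, 394, 386, 419, 365, 375, 290, 295, 259, 274]
t=6: [409, 359, 350, 284, 328, 302, 383, 383, 426, 425, 419]
t=7: [305, 328, 391, 389, 419, 366, 366, 287, 279, 247, 259]
t=8: [414, 366, 351, 286, 325, 308, 384, 393, 427, 429, 423]
t=9: [295, 322, 386, 389, 417, 366, 356, 283, 267, 241, 250]
t=10: [416, 373, 354, 292, 325, 316, 386, 400, 428, 430, 426]
t=11: [288, 317, 380, 387, 413, 364, 347, 279, 260, 237, 246]
t=12: [419, 380, 359, 301, 329, 325, 389, 405, 428, 430, 426]
t=13: [282, 310, 372, 382, 407, 359, 339, 276, 256, 237, 243]
t=14: [421, 387, 366, 312, 337, 336, 393, 410, 428, 430, 428]
t=15: [274, 303, 362, 373, 398, 351, 329, 271, 251, 235, 241]
t=16: [423, 395, 376, 328, 350, 349, 400, 415, 429, 430, 428]
t=17: [267, 292, 349, 358, 384, 337, 316, 264, 247, 234, 239]
t=18: [425, 404, 390, 349, 369, 367, 409, 419, 429, 429, 429]
t=19: [258, 278, 328, 334, 360, 315, 300, 255, 243, 234, 238]
t=20: [428, 415, 408, 379, 395, 390, 419, 424, 429, 429, 429]
t=21: [248, 258, 296, 295, 320, 283, 276, 245, 238, 234, 234]
t=22: [429, 426, 425, 412, 421, 417, 428, 428, 429, 428, 429]
t=23: [237, 238, 254, 249, 264, 245, 246, 235, 235, 234, 234]
t=24: [428, 429, 430, 431, 430, 430, 429, 428, 428, 428, 428]
t=25: [235, 234, 231, 231, 230, 232, 234, 235, 236, 236, 236]
t=26: [428, 427, 427, 427, 427, 427, 427, 428, 428, 428, 428]
t=27: [236, 237, 238, 238, 238, 238, 237, 236, 236, 236, 236]
t=28: [428, 428, 429, 429, 429, 429, 428, 428, 428, 428, 428]
t=29: [236, 235, 234, 234, 234, 234, 235, 236, 236, 236, 236]
t=30: [428, 428, 428, 428, 428, 428, 428, 428, 428, 428, 428]
t=31: [236, 236, 236, 236, 236, 236, 236, 236, 236, 236, 236]
t=32: [428, 428, 428, 428, 428, 428, 428, 428, 428, 428, 428]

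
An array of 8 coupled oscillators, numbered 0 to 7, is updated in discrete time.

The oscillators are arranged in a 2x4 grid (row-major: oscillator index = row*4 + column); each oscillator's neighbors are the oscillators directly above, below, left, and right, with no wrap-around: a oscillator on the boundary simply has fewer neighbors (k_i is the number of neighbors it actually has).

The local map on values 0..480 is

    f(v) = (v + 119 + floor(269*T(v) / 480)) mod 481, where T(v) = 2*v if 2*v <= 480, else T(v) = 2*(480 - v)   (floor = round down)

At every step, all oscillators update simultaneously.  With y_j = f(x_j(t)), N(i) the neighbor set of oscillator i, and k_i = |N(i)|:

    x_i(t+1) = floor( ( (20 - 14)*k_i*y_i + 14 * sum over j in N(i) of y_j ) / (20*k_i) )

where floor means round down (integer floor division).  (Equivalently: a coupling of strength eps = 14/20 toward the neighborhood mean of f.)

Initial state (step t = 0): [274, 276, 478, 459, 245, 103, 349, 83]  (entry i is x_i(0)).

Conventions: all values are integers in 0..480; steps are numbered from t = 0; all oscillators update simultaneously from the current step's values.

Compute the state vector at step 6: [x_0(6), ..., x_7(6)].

Simulating step by step:
t=0: [274, 276, 478, 459, 245, 103, 349, 83]
t=1: [143, 181, 127, 180, 211, 199, 214, 177]
t=2: [163, 209, 146, 146, 194, 63, 134, 42]
t=3: [184, 291, 341, 351, 265, 199, 328, 353]
t=4: [107, 93, 135, 133, 73, 115, 117, 134]
t=5: [309, 354, 374, 403, 329, 331, 383, 389]
t=6: [135, 134, 129, 128, 136, 133, 130, 128]

Answer: [135, 134, 129, 128, 136, 133, 130, 128]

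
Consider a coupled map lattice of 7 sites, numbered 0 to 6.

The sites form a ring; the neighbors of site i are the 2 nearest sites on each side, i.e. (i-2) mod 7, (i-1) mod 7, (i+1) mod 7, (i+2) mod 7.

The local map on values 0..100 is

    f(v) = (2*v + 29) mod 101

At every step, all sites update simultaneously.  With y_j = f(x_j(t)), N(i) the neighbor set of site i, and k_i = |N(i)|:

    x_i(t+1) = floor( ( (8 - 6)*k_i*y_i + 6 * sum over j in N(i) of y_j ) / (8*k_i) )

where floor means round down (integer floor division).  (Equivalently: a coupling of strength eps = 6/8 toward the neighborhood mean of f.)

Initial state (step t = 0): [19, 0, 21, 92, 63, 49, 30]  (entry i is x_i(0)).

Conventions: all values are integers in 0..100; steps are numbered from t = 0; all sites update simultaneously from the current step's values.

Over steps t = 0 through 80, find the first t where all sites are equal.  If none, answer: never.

Answer: 17
Key observation: Synchronization is absorbing here: once all sites are equal they stay equal, and step 17 is the first all-equal step.

Derivation:
t=0: [19, 0, 21, 92, 63, 49, 30]  (not all equal)
t=1: [57, 51, 47, 36, 50, 47, 55]  (not all equal)
t=2: [31, 26, 24, 19, 22, 25, 32]  (not all equal)
t=3: [84, 81, 77, 74, 77, 80, 84]  (not all equal)
t=4: [90, 88, 85, 83, 84, 87, 90]  (not all equal)
t=5: [22, 39, 62, 60, 61, 38, 21]  (not all equal)
t=6: [43, 47, 46, 33, 45, 46, 42]  (not all equal)
t=7: [17, 31, 32, 38, 32, 31, 16]  (not all equal)
t=8: [78, 64, 70, 70, 69, 64, 78]  (not all equal)
t=9: [70, 71, 68, 63, 68, 70, 70]  (not all equal)
t=10: [67, 65, 64, 63, 63, 64, 67]  (not all equal)
t=11: [59, 58, 56, 55, 56, 57, 58]  (not all equal)
t=12: [43, 42, 41, 40, 40, 42, 43]  (not all equal)
t=13: [12, 11, 10, 9, 10, 11, 12]  (not all equal)
t=14: [51, 50, 49, 49, 49, 50, 51]  (not all equal)
t=15: [28, 28, 27, 26, 27, 28, 28]  (not all equal)
t=16: [84, 83, 83, 83, 83, 83, 84]  (not all equal)
t=17: [94, 94, 94, 94, 94, 94, 94]  (all equal)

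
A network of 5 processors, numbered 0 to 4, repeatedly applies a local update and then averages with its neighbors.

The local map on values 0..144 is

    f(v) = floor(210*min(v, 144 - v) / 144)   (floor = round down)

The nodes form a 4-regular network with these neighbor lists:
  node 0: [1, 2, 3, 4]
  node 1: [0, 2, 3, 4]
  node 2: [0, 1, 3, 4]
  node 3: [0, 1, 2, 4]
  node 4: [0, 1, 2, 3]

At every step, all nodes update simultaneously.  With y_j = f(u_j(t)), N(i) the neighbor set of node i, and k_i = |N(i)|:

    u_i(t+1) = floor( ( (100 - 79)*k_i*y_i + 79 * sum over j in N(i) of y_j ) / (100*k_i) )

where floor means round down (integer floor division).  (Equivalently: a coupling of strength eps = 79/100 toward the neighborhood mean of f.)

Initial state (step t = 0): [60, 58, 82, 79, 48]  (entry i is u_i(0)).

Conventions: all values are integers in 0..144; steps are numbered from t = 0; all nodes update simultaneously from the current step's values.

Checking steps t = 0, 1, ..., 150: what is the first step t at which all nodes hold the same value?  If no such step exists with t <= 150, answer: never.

Simulating step by step:
t=0: [60, 58, 82, 79, 48]  (not all equal)
t=1: [85, 84, 85, 85, 84]  (not all equal)
t=2: [86, 86, 86, 86, 86]  (all equal)

Answer: 2
Key observation: Synchronization is absorbing here: once all nodes are equal they stay equal, and step 2 is the first all-equal step.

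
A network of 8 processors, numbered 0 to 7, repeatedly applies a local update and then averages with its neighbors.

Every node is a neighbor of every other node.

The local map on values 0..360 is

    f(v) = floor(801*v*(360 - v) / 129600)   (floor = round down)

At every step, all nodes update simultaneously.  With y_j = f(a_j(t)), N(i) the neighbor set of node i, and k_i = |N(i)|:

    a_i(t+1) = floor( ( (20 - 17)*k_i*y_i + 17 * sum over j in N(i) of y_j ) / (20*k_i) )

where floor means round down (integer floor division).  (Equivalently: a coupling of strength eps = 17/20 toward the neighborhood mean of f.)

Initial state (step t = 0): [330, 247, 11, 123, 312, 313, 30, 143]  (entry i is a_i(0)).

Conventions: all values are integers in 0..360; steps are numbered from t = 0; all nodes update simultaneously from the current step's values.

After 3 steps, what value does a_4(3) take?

Answer: a_4(3) = 199

Derivation:
t=0: [330, 247, 11, 123, 312, 313, 30, 143]
t=1: [107, 110, 106, 110, 108, 108, 107, 111]
t=2: [167, 168, 167, 168, 168, 168, 167, 168]
t=3: [199, 199, 199, 199, 199, 199, 199, 199]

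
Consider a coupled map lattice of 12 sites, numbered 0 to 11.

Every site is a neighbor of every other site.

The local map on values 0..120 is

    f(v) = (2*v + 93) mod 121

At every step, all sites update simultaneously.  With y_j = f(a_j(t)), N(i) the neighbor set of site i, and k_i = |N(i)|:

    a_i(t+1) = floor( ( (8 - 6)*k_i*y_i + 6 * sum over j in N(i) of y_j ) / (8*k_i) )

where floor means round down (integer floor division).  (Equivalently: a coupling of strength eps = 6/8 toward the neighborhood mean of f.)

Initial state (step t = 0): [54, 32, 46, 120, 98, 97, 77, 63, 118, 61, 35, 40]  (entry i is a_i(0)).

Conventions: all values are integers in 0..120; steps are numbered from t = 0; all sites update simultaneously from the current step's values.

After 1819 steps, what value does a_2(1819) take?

Answer: a_2(1819) = 6
Key observation: The state at step 4, [50, 50, 50, 50, 50, 50, 50, 50, 50, 50, 50, 50], reappears at step 14: the system is in a cycle of period 10 from step 4 on.  Therefore the state at step 1819 equals the state at step 4 + ((1819 - 4) mod 10) = 9, which is [6, 6, 6, 6, 6, 6, 6, 6, 6, 6, 6, 6].

Derivation:
t=0: [54, 32, 46, 120, 98, 97, 77, 63, 118, 61, 35, 40]
t=1: [65, 57, 62, 67, 59, 58, 51, 68, 66, 67, 58, 59]
t=2: [96, 93, 95, 96, 93, 93, 91, 97, 96, 96, 93, 93]
t=3: [40, 39, 39, 40, 39, 39, 38, 40, 40, 40, 39, 39]
t=4: [50, 50, 50, 50, 50, 50, 50, 50, 50, 50, 50, 50]
t=5: [72, 72, 72, 72, 72, 72, 72, 72, 72, 72, 72, 72]
t=6: [116, 116, 116, 116, 116, 116, 116, 116, 116, 116, 116, 116]
t=7: [83, 83, 83, 83, 83, 83, 83, 83, 83, 83, 83, 83]
t=8: [17, 17, 17, 17, 17, 17, 17, 17, 17, 17, 17, 17]
t=9: [6, 6, 6, 6, 6, 6, 6, 6, 6, 6, 6, 6]
t=10: [105, 105, 105, 105, 105, 105, 105, 105, 105, 105, 105, 105]
t=11: [61, 61, 61, 61, 61, 61, 61, 61, 61, 61, 61, 61]
t=12: [94, 94, 94, 94, 94, 94, 94, 94, 94, 94, 94, 94]
t=13: [39, 39, 39, 39, 39, 39, 39, 39, 39, 39, 39, 39]
t=14: [50, 50, 50, 50, 50, 50, 50, 50, 50, 50, 50, 50]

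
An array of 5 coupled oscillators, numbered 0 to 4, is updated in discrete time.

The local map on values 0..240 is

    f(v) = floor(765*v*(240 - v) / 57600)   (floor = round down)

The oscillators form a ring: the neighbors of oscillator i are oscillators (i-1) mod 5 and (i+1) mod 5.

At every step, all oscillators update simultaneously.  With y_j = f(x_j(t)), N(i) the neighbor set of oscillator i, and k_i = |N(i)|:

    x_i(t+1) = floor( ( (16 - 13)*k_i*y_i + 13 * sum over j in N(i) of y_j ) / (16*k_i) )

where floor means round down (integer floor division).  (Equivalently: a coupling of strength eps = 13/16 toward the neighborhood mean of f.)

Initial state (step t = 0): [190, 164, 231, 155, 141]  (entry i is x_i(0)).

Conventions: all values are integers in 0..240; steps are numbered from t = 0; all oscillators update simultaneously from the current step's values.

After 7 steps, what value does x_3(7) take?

Answer: x_3(7) = 133

Derivation:
t=0: [190, 164, 231, 155, 141]
t=1: [165, 93, 142, 118, 156]
t=2: [174, 175, 185, 181, 176]
t=3: [150, 144, 143, 141, 146]
t=4: [181, 181, 184, 183, 182]
t=5: [140, 138, 138, 138, 139]
t=6: [185, 185, 186, 186, 185]
t=7: [135, 134, 133, 133, 134]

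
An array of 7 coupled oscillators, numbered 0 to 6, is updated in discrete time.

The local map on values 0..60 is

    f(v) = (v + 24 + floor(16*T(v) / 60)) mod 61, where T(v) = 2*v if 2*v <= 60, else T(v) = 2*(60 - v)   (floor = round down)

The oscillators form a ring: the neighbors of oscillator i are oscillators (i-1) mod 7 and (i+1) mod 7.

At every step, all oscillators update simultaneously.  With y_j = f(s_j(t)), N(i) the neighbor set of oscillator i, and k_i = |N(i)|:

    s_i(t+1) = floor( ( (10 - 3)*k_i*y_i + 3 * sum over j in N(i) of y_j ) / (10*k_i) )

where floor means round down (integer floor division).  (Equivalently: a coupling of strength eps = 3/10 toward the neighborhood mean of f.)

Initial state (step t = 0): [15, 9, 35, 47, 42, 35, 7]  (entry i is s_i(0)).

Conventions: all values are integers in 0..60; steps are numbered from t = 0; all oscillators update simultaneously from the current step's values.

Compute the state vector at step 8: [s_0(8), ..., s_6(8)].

Answer: [17, 23, 51, 51, 49, 49, 23]

Derivation:
t=0: [15, 9, 35, 47, 42, 35, 7]
t=1: [43, 34, 15, 14, 13, 14, 32]
t=2: [13, 16, 41, 45, 43, 39, 15]
t=3: [44, 42, 19, 15, 14, 18, 41]
t=4: [14, 20, 46, 47, 46, 44, 19]
t=5: [47, 46, 21, 16, 15, 20, 46]
t=6: [16, 22, 48, 49, 48, 47, 21]
t=7: [50, 49, 23, 17, 16, 22, 48]
t=8: [17, 23, 51, 51, 49, 49, 23]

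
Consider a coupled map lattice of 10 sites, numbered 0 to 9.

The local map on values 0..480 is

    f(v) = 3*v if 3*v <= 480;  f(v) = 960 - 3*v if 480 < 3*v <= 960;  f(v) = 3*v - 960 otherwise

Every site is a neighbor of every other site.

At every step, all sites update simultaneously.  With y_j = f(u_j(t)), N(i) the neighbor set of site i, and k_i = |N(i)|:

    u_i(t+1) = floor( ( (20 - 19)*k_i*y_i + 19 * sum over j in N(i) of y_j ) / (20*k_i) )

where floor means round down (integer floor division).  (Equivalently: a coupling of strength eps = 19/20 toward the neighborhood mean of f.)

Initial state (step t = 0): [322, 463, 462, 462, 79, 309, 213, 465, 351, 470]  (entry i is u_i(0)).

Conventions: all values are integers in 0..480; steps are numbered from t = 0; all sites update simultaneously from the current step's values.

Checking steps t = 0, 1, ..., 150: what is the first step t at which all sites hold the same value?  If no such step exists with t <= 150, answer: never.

Answer: 4
Key observation: Synchronization is absorbing here: once all sites are equal they stay equal, and step 4 is the first all-equal step.

Derivation:
t=0: [322, 463, 462, 462, 79, 309, 213, 465, 351, 470]  (not all equal)
t=1: [301, 277, 277, 277, 288, 299, 283, 277, 296, 276]  (not all equal)
t=2: [107, 103, 103, 103, 105, 107, 104, 103, 106, 103]  (not all equal)
t=3: [312, 313, 313, 313, 313, 312, 313, 313, 312, 313]  (not all equal)
t=4: [21, 21, 21, 21, 21, 21, 21, 21, 21, 21]  (all equal)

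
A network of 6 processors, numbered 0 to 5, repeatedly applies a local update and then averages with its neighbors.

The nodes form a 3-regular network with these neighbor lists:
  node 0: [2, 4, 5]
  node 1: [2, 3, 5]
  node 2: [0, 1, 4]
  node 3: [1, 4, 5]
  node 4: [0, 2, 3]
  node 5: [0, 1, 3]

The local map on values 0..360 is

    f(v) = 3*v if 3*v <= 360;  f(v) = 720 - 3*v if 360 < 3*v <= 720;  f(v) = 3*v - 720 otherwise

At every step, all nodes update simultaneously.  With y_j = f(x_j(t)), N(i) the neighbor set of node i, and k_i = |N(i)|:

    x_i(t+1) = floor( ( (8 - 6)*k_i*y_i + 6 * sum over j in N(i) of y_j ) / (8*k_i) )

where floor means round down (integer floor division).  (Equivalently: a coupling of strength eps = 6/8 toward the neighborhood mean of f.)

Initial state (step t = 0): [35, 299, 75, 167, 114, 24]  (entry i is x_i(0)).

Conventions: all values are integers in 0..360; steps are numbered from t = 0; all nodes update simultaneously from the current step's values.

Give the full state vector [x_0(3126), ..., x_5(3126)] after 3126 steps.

Simulating step by step:
t=0: [35, 299, 75, 167, 114, 24]
t=1: [186, 173, 212, 202, 222, 143]
t=2: [147, 172, 125, 165, 103, 192]
t=3: [269, 229, 284, 220, 289, 213]
t=4: [111, 76, 99, 80, 106, 65]
t=5: [285, 240, 294, 245, 297, 249]
t=6: [123, 51, 117, 53, 120, 44]
t=7: [298, 198, 303, 201, 305, 198]
t=8: [171, 139, 171, 141, 168, 135]
t=9: [236, 280, 233, 282, 231, 280]
t=10: [45, 96, 45, 98, 46, 94]
t=11: [172, 249, 174, 250, 175, 249]
t=12: [156, 70, 156, 69, 156, 72]
t=13: [243, 221, 241, 221, 240, 221]
t=14: [17, 43, 17, 42, 17, 45]
t=15: [72, 110, 70, 110, 69, 110]
t=16: [240, 300, 240, 299, 240, 301]
t=17: [45, 135, 45, 135, 44, 135]
t=18: [179, 270, 179, 269, 179, 270]
t=19: [159, 112, 159, 112, 159, 112]
t=20: [266, 312, 266, 312, 266, 312]
t=21: [112, 181, 112, 181, 112, 181]
t=22: [296, 216, 296, 216, 296, 216]
t=23: [144, 96, 144, 96, 144, 96]
t=24: [288, 288, 288, 288, 288, 288]
t=25: [144, 144, 144, 144, 144, 144]
t=26: [288, 288, 288, 288, 288, 288]

Answer: [288, 288, 288, 288, 288, 288]
Key observation: The state at step 24, [288, 288, 288, 288, 288, 288], reappears at step 26: the system is in a cycle of period 2 from step 24 on.  Therefore the state at step 3126 equals the state at step 24 + ((3126 - 24) mod 2) = 24, which is [288, 288, 288, 288, 288, 288].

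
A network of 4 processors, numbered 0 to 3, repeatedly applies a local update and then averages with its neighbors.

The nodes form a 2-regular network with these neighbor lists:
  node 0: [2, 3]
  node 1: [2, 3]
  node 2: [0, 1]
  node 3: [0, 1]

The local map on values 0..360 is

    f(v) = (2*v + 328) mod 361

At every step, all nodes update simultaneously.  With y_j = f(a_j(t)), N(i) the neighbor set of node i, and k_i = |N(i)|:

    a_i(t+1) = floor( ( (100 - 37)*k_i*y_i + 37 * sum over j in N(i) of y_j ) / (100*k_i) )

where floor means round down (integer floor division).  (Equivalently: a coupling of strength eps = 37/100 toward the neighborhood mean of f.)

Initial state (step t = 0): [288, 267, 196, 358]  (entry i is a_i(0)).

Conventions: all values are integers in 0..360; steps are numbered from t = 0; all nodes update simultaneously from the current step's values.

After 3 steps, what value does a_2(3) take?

Answer: a_2(3) = 204

Derivation:
t=0: [288, 267, 196, 358]
t=1: [240, 214, 285, 262]
t=2: [110, 78, 133, 104]
t=3: [193, 152, 204, 167]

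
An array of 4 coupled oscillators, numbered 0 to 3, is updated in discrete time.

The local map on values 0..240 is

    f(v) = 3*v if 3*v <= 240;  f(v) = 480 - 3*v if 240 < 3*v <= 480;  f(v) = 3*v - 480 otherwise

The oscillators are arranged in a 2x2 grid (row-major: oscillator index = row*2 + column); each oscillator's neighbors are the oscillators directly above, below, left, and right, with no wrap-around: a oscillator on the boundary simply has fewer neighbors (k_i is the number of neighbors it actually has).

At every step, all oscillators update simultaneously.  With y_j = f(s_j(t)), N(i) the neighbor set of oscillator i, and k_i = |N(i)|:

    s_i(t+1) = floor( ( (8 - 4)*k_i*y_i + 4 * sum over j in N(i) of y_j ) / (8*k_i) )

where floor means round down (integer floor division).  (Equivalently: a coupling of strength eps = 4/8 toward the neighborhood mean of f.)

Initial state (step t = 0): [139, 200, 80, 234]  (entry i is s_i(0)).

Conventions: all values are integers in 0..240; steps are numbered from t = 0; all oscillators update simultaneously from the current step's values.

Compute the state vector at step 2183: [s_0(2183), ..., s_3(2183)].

Answer: [21, 21, 21, 21]
Key observation: The state at step 7, [21, 21, 21, 21], reappears at step 15: the system is in a cycle of period 8 from step 7 on.  Therefore the state at step 2183 equals the state at step 7 + ((2183 - 7) mod 8) = 7, which is [21, 21, 21, 21].

Derivation:
t=0: [139, 200, 80, 234]
t=1: [121, 131, 191, 201]
t=2: [103, 103, 106, 106]
t=3: [168, 168, 164, 164]
t=4: [21, 21, 15, 15]
t=5: [58, 58, 49, 49]
t=6: [167, 167, 153, 153]
t=7: [21, 21, 21, 21]
t=8: [63, 63, 63, 63]
t=9: [189, 189, 189, 189]
t=10: [87, 87, 87, 87]
t=11: [219, 219, 219, 219]
t=12: [177, 177, 177, 177]
t=13: [51, 51, 51, 51]
t=14: [153, 153, 153, 153]
t=15: [21, 21, 21, 21]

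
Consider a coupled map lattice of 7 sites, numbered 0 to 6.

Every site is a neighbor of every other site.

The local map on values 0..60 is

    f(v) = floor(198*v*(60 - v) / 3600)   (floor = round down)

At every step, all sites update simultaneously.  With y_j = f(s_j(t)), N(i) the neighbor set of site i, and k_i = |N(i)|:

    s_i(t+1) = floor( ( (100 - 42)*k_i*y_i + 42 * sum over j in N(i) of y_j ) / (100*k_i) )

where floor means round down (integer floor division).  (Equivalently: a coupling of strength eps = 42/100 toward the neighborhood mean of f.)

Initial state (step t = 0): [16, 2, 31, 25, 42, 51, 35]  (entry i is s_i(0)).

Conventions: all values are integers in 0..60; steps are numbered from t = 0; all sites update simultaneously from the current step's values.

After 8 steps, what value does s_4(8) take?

Answer: s_4(8) = 48

Derivation:
t=0: [16, 2, 31, 25, 42, 51, 35]
t=1: [37, 20, 42, 42, 38, 30, 42]
t=2: [44, 43, 42, 42, 44, 46, 42]
t=3: [38, 39, 40, 40, 38, 37, 40]
t=4: [44, 44, 44, 44, 44, 45, 44]
t=5: [37, 37, 37, 37, 37, 37, 37]
t=6: [46, 46, 46, 46, 46, 46, 46]
t=7: [35, 35, 35, 35, 35, 35, 35]
t=8: [48, 48, 48, 48, 48, 48, 48]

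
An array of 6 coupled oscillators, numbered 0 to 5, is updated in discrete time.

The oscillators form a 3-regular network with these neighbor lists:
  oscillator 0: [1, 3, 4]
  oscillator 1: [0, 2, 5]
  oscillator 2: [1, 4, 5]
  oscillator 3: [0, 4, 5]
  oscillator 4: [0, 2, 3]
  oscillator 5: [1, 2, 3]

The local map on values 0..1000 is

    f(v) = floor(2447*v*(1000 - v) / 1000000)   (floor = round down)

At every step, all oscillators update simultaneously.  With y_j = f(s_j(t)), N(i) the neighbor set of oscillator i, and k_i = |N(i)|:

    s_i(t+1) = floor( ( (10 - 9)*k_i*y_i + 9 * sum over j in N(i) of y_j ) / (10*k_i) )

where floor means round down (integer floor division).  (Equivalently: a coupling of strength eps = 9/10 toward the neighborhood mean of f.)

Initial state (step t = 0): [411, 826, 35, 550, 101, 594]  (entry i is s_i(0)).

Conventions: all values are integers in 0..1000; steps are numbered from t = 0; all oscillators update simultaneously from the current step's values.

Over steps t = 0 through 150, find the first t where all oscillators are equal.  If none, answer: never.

Simulating step by step:
t=0: [411, 826, 35, 550, 101, 594]  (not all equal)
t=1: [412, 414, 357, 481, 405, 370]  (not all equal)
t=2: [596, 576, 581, 586, 587, 586]  (not all equal)
t=3: [593, 592, 594, 591, 592, 594]  (not all equal)
t=4: [590, 590, 590, 590, 590, 590]  (all equal)

Answer: 4
Key observation: Synchronization is absorbing here: once all oscillators are equal they stay equal, and step 4 is the first all-equal step.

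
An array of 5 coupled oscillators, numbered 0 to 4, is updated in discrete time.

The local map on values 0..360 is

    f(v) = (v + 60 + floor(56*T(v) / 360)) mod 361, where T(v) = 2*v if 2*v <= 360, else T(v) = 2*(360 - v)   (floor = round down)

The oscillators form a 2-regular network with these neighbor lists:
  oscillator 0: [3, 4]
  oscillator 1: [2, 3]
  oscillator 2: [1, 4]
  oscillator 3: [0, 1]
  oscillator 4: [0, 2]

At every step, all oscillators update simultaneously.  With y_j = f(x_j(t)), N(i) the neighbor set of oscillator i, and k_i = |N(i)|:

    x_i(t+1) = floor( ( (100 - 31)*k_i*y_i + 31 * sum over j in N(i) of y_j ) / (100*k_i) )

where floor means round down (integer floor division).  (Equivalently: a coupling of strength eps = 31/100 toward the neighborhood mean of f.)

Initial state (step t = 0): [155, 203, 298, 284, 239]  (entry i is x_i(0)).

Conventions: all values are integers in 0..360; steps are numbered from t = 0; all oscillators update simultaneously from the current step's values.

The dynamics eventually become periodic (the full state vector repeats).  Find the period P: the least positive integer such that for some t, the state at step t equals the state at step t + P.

Simulating step by step:
t=0: [155, 203, 298, 284, 239]
t=1: [234, 218, 111, 93, 275]
t=2: [257, 282, 191, 226, 83]
t=3: [317, 101, 235, 280, 216]
t=4: [70, 184, 309, 36, 276]
t=5: [120, 225, 62, 143, 27]
t=6: [202, 285, 162, 254, 121]
t=7: [302, 100, 222, 288, 240]
t=8: [66, 183, 305, 38, 285]
t=9: [118, 225, 61, 144, 30]
t=10: [201, 285, 161, 254, 123]
t=11: [301, 100, 222, 287, 242]
t=12: [66, 183, 305, 37, 286]
t=13: [118, 225, 61, 143, 31]
t=14: [201, 285, 162, 254, 123]
t=15: [301, 100, 223, 287, 242]
t=16: [66, 183, 306, 37, 286]
t=17: [118, 225, 61, 143, 31]

Answer: 4
Key observation: The state at step 13, [118, 225, 61, 143, 31], reappears at step 17 — and no state repeats earlier — so the cycle the system enters has period 4.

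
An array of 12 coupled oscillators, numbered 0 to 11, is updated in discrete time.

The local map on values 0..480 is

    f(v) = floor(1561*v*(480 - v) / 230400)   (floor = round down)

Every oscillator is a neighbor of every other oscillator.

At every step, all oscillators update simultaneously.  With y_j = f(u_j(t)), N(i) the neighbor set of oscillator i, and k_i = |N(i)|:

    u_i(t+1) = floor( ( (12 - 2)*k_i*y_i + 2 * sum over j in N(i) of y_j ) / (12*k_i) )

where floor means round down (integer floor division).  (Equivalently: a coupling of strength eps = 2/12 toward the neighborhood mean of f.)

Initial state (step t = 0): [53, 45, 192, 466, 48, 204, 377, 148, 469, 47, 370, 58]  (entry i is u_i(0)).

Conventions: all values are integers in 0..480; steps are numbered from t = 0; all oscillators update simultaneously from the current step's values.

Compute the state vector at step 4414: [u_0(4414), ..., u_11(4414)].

Simulating step by step:
t=0: [53, 45, 192, 466, 48, 204, 377, 148, 469, 47, 370, 58]
t=1: [162, 144, 342, 72, 151, 348, 252, 308, 64, 148, 261, 171]
t=2: [343, 325, 319, 221, 333, 312, 376, 351, 205, 329, 374, 350]
t=3: [319, 338, 343, 376, 330, 350, 275, 310, 371, 334, 279, 311]
t=4: [344, 326, 320, 276, 334, 312, 371, 352, 283, 330, 370, 351]
t=5: [318, 337, 342, 371, 329, 350, 283, 309, 368, 333, 284, 310]
t=6: [345, 327, 321, 283, 335, 312, 368, 352, 288, 331, 368, 352]
t=7: [317, 336, 341, 368, 328, 350, 287, 309, 365, 332, 287, 309]
t=8: [347, 328, 323, 288, 336, 312, 367, 352, 293, 332, 367, 352]
t=9: [314, 335, 340, 365, 326, 349, 288, 308, 362, 331, 288, 308]
t=10: [349, 330, 324, 293, 339, 313, 366, 353, 297, 334, 366, 353]
t=11: [311, 333, 338, 362, 323, 348, 289, 307, 360, 329, 289, 307]
t=12: [352, 332, 327, 297, 341, 315, 366, 355, 300, 336, 366, 355]
t=13: [308, 330, 335, 359, 321, 346, 289, 304, 357, 326, 289, 304]
t=14: [354, 335, 331, 302, 344, 318, 367, 358, 304, 340, 367, 358]
t=15: [305, 327, 331, 355, 316, 343, 287, 299, 354, 321, 287, 299]
t=16: [357, 339, 335, 308, 349, 322, 369, 362, 309, 344, 369, 362]
t=17: [300, 321, 326, 349, 309, 338, 283, 293, 349, 315, 283, 293]
t=18: [362, 345, 341, 316, 355, 329, 372, 367, 316, 351, 372, 367]
t=19: [292, 313, 318, 342, 301, 330, 278, 284, 342, 306, 278, 284]
t=20: [368, 354, 350, 325, 363, 339, 375, 373, 325, 359, 375, 373]
t=21: [282, 300, 305, 332, 288, 318, 271, 274, 332, 294, 271, 274]
t=22: [375, 365, 361, 338, 372, 352, 379, 379, 338, 369, 379, 379]
t=23: [268, 283, 289, 317, 273, 300, 263, 263, 317, 277, 263, 263]
t=24: [382, 376, 373, 354, 380, 366, 384, 384, 354, 379, 384, 384]
t=25: [255, 264, 269, 295, 258, 278, 251, 251, 295, 260, 251, 251]
t=26: [387, 385, 383, 371, 387, 380, 388, 388, 371, 386, 388, 388]
t=27: [244, 247, 250, 268, 244, 255, 242, 242, 268, 245, 242, 242]
t=28: [389, 388, 388, 384, 389, 388, 389, 389, 384, 389, 389, 389]
t=29: [239, 241, 241, 247, 239, 241, 239, 239, 247, 239, 239, 239]
t=30: [389, 389, 389, 389, 389, 389, 389, 389, 389, 389, 389, 389]
t=31: [239, 239, 239, 239, 239, 239, 239, 239, 239, 239, 239, 239]
t=32: [390, 390, 390, 390, 390, 390, 390, 390, 390, 390, 390, 390]
t=33: [237, 237, 237, 237, 237, 237, 237, 237, 237, 237, 237, 237]
t=34: [390, 390, 390, 390, 390, 390, 390, 390, 390, 390, 390, 390]

Answer: [390, 390, 390, 390, 390, 390, 390, 390, 390, 390, 390, 390]
Key observation: The state at step 32, [390, 390, 390, 390, 390, 390, 390, 390, 390, 390, 390, 390], reappears at step 34: the system is in a cycle of period 2 from step 32 on.  Therefore the state at step 4414 equals the state at step 32 + ((4414 - 32) mod 2) = 32, which is [390, 390, 390, 390, 390, 390, 390, 390, 390, 390, 390, 390].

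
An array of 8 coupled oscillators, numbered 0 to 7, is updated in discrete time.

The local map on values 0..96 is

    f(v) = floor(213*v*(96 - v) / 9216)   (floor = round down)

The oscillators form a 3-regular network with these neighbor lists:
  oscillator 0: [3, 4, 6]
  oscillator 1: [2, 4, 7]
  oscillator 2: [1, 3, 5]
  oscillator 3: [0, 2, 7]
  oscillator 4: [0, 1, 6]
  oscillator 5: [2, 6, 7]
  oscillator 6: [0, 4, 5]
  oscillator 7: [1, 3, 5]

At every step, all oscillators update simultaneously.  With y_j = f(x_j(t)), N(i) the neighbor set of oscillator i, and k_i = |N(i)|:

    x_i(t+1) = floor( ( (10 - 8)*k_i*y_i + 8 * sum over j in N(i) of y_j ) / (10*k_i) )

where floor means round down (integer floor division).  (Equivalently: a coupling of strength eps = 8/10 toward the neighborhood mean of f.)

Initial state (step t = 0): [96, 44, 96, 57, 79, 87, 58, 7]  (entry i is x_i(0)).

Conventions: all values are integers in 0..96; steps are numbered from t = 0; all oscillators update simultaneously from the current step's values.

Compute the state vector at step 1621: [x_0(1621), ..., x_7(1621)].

Answer: [52, 52, 52, 52, 52, 52, 52, 52]
Key observation: The state at step 5, [52, 52, 52, 52, 52, 52, 52, 52], reappears at step 6: the system is in a cycle of period 1 from step 5 on.  Therefore the state at step 1621 equals the state at step 5 + ((1621 - 5) mod 1) = 5, which is [52, 52, 52, 52, 52, 52, 52, 52].

Derivation:
t=0: [96, 44, 96, 57, 79, 87, 58, 7]
t=1: [35, 22, 32, 13, 33, 20, 23, 35]
t=2: [39, 45, 35, 43, 42, 42, 42, 35]
t=3: [51, 50, 51, 50, 52, 50, 51, 51]
t=4: [52, 52, 53, 53, 52, 53, 52, 53]
t=5: [52, 52, 52, 52, 52, 52, 52, 52]
t=6: [52, 52, 52, 52, 52, 52, 52, 52]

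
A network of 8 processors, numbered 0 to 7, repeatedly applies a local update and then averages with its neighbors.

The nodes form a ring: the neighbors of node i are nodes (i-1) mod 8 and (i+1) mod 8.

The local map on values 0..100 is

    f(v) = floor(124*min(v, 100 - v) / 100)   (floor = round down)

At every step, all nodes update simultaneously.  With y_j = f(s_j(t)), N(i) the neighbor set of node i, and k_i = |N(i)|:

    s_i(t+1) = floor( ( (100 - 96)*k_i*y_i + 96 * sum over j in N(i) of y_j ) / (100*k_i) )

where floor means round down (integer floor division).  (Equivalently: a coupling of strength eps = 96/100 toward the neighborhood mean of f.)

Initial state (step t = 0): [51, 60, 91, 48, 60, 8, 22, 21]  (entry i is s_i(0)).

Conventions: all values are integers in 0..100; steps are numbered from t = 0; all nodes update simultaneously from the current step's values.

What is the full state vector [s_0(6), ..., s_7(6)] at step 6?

Answer: [57, 56, 59, 57, 59, 57, 58, 56]

Derivation:
t=0: [51, 60, 91, 48, 60, 8, 22, 21]
t=1: [38, 36, 52, 31, 34, 36, 17, 42]
t=2: [47, 52, 41, 50, 41, 32, 46, 34]
t=3: [50, 54, 60, 50, 50, 52, 41, 56]
t=4: [55, 55, 59, 55, 60, 56, 56, 55]
t=5: [55, 52, 54, 49, 54, 51, 54, 54]
t=6: [57, 56, 59, 57, 59, 57, 58, 56]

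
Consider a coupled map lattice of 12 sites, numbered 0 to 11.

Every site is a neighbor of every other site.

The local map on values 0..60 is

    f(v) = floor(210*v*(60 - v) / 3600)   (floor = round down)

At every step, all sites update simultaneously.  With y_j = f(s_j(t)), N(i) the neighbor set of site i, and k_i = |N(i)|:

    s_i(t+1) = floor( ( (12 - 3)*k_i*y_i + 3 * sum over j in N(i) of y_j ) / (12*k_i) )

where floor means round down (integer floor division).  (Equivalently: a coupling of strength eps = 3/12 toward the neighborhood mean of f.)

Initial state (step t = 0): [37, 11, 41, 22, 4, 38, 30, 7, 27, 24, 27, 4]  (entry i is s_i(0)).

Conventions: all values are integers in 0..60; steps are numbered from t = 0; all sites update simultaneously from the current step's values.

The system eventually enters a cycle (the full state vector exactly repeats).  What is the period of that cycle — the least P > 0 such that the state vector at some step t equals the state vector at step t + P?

Answer: 2
Key observation: The state at step 11, [51, 51, 51, 51, 51, 51, 51, 51, 51, 51, 51, 51], reappears at step 13 — and no state repeats earlier — so the cycle the system enters has period 2.

Derivation:
t=0: [37, 11, 41, 22, 4, 38, 30, 7, 27, 24, 27, 4]
t=1: [46, 33, 43, 45, 20, 45, 48, 26, 47, 47, 47, 20]
t=2: [38, 48, 41, 39, 44, 39, 35, 48, 36, 36, 36, 44]
t=3: [47, 36, 44, 46, 42, 46, 49, 36, 48, 48, 48, 42]
t=4: [36, 47, 40, 37, 42, 37, 33, 47, 34, 34, 34, 42]
t=5: [49, 38, 46, 48, 44, 48, 49, 38, 49, 49, 49, 44]
t=6: [32, 44, 36, 33, 39, 33, 32, 44, 32, 32, 32, 39]
t=7: [51, 43, 49, 50, 47, 50, 51, 43, 51, 51, 51, 47]
t=8: [27, 39, 31, 29, 33, 29, 27, 39, 27, 27, 27, 33]
t=9: [50, 47, 51, 51, 50, 51, 50, 47, 50, 50, 50, 50]
t=10: [29, 33, 26, 26, 29, 26, 29, 33, 29, 29, 29, 29]
t=11: [51, 51, 51, 51, 51, 51, 51, 51, 51, 51, 51, 51]
t=12: [26, 26, 26, 26, 26, 26, 26, 26, 26, 26, 26, 26]
t=13: [51, 51, 51, 51, 51, 51, 51, 51, 51, 51, 51, 51]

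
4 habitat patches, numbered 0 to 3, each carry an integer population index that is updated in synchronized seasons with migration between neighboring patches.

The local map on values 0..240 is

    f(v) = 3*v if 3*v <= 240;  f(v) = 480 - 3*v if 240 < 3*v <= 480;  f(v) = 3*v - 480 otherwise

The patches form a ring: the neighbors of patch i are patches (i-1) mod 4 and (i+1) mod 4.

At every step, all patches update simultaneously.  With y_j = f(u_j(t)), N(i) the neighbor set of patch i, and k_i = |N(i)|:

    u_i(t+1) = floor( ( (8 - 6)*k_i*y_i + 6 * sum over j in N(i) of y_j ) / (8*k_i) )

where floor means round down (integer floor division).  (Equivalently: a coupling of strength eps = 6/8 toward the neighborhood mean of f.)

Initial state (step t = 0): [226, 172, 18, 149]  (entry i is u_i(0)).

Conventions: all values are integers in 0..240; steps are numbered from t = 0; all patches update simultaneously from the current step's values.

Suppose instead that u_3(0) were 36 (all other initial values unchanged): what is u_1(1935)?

Simulating step by step:
t=0: [226, 172, 18, 36]
t=1: [103, 103, 67, 121]
t=2: [150, 182, 158, 168]
t=3: [41, 30, 35, 19]
t=4: [85, 108, 81, 99]
t=5: [183, 212, 186, 219]
t=6: [142, 94, 144, 99]
t=7: [156, 87, 154, 84]
t=8: [170, 66, 172, 68]
t=9: [158, 74, 159, 75]
t=10: [169, 58, 168, 59]
t=11: [138, 62, 137, 63]
t=12: [157, 97, 157, 97]
t=13: [144, 54, 144, 54]
t=14: [133, 76, 133, 76]
t=15: [191, 117, 191, 117]
t=16: [120, 102, 120, 102]
t=17: [160, 133, 160, 133]
t=18: [60, 20, 60, 20]
t=19: [90, 150, 90, 150]
t=20: [75, 165, 75, 165]
t=21: [67, 172, 67, 172]
t=22: [77, 159, 77, 159]
t=23: [60, 174, 60, 174]
t=24: [76, 145, 76, 145]
t=25: [90, 182, 90, 182]
t=26: [102, 174, 102, 174]
t=27: [75, 141, 75, 141]
t=28: [99, 183, 99, 183]
t=29: [97, 154, 97, 154]
t=30: [60, 146, 60, 146]
t=31: [76, 145, 76, 145]

Answer: u_1(1935) = 145
Key observation: The state at step 24, [76, 145, 76, 145], reappears at step 31: the system is in a cycle of period 7 from step 24 on.  Therefore the state at step 1935 equals the state at step 24 + ((1935 - 24) mod 7) = 24, which is [76, 145, 76, 145].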